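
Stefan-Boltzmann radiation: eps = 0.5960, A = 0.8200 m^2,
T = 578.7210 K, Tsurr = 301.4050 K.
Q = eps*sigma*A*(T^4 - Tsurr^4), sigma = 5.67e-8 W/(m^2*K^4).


T^4 = 1.1217e+11
Tsurr^4 = 8.2528e+09
Q = 0.5960 * 5.67e-8 * 0.8200 * 1.0392e+11 = 2879.5912 W

2879.5912 W


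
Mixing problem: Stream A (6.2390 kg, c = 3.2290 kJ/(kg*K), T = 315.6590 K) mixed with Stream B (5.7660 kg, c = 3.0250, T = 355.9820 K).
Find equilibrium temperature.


num = 12568.2727
den = 37.5879
Tf = 334.3703 K

334.3703 K


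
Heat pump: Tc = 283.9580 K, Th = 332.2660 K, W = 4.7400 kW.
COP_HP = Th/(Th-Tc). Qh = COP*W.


COP = 332.2660 / 48.3080 = 6.8781
Qh = 6.8781 * 4.7400 = 32.6021 kW

COP = 6.8781, Qh = 32.6021 kW


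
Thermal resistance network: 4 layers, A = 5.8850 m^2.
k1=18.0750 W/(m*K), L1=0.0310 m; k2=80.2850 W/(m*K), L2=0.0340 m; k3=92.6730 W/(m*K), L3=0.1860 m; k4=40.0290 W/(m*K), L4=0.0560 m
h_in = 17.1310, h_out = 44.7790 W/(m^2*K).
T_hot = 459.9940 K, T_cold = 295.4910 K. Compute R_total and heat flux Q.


R_conv_in = 1/(17.1310*5.8850) = 0.0099
R_1 = 0.0310/(18.0750*5.8850) = 0.0003
R_2 = 0.0340/(80.2850*5.8850) = 7.1961e-05
R_3 = 0.1860/(92.6730*5.8850) = 0.0003
R_4 = 0.0560/(40.0290*5.8850) = 0.0002
R_conv_out = 1/(44.7790*5.8850) = 0.0038
R_total = 0.0147 K/W
Q = 164.5030 / 0.0147 = 11224.3216 W

R_total = 0.0147 K/W, Q = 11224.3216 W


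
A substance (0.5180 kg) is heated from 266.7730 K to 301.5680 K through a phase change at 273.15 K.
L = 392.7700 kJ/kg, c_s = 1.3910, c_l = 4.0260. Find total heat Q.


Q1 (sensible, solid) = 0.5180 * 1.3910 * 6.3770 = 4.5949 kJ
Q2 (latent) = 0.5180 * 392.7700 = 203.4549 kJ
Q3 (sensible, liquid) = 0.5180 * 4.0260 * 28.4180 = 59.2648 kJ
Q_total = 267.3146 kJ

267.3146 kJ


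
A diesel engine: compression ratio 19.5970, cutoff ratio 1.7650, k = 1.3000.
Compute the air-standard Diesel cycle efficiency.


r^(k-1) = 2.4415
rc^k = 2.0930
eta = 0.5499 = 54.9851%

54.9851%


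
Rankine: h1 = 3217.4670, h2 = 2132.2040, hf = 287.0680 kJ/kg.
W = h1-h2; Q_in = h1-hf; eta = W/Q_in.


W = 1085.2630 kJ/kg
Q_in = 2930.3990 kJ/kg
eta = 0.3703 = 37.0346%

eta = 37.0346%


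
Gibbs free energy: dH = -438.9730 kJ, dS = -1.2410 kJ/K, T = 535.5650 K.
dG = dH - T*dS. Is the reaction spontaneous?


T*dS = 535.5650 * -1.2410 = -664.6362 kJ
dG = -438.9730 + 664.6362 = 225.6632 kJ (non-spontaneous)

dG = 225.6632 kJ, non-spontaneous


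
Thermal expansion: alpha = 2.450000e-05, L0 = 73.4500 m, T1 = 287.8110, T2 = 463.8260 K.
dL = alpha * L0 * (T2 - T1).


dT = 176.0150 K
dL = 2.450000e-05 * 73.4500 * 176.0150 = 0.316743 m
L_final = 73.766743 m

dL = 0.316743 m


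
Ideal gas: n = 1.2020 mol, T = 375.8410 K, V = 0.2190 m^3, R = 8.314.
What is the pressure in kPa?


P = nRT/V = 1.2020 * 8.314 * 375.8410 / 0.2190
= 3755.9400 / 0.2190 = 17150.4108 Pa = 17.1504 kPa

17.1504 kPa


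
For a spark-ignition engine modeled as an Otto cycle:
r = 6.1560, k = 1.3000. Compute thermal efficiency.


r^(k-1) = 1.7250
eta = 1 - 1/1.7250 = 0.4203 = 42.0291%

42.0291%


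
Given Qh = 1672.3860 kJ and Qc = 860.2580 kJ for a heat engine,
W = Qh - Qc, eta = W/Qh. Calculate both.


W = 1672.3860 - 860.2580 = 812.1280 kJ
eta = 812.1280 / 1672.3860 = 0.4856 = 48.5610%

W = 812.1280 kJ, eta = 48.5610%


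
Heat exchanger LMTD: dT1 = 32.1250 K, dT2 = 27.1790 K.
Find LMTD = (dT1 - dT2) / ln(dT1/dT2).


dT1/dT2 = 1.1820
ln(dT1/dT2) = 0.1672
LMTD = 4.9460 / 0.1672 = 29.5831 K

29.5831 K


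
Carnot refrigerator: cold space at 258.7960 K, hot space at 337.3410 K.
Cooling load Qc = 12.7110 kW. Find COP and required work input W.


COP = 258.7960 / 78.5450 = 3.2949
W = 12.7110 / 3.2949 = 3.8578 kW

COP = 3.2949, W = 3.8578 kW


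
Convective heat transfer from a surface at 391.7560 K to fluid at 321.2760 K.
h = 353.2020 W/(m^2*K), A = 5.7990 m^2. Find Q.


dT = 70.4800 K
Q = 353.2020 * 5.7990 * 70.4800 = 144358.4327 W

144358.4327 W


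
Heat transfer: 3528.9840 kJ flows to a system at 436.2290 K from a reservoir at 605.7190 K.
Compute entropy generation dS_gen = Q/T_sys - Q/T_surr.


dS_sys = 3528.9840/436.2290 = 8.0898 kJ/K
dS_surr = -3528.9840/605.7190 = -5.8261 kJ/K
dS_gen = 8.0898 - 5.8261 = 2.2636 kJ/K (irreversible)

dS_gen = 2.2636 kJ/K, irreversible


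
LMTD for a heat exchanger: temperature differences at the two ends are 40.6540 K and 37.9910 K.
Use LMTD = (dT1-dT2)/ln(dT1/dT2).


dT1/dT2 = 1.0701
ln(dT1/dT2) = 0.0677
LMTD = 2.6630 / 0.0677 = 39.3075 K

39.3075 K


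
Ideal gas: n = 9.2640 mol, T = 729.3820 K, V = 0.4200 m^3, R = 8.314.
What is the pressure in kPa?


P = nRT/V = 9.2640 * 8.314 * 729.3820 / 0.4200
= 56177.6552 / 0.4200 = 133756.3218 Pa = 133.7563 kPa

133.7563 kPa


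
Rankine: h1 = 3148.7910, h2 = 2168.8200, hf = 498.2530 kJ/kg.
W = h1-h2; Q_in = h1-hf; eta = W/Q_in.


W = 979.9710 kJ/kg
Q_in = 2650.5380 kJ/kg
eta = 0.3697 = 36.9725%

eta = 36.9725%


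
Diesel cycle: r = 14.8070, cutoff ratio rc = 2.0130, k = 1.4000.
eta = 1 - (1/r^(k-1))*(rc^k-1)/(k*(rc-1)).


r^(k-1) = 2.9389
rc^k = 2.6631
eta = 0.6010 = 60.0990%

60.0990%


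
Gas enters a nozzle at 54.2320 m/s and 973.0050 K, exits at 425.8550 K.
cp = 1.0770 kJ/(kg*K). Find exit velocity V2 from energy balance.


dT = 547.1500 K
2*cp*1000*dT = 1178561.1000
V1^2 = 2941.1098
V2 = sqrt(1181502.2098) = 1086.9693 m/s

1086.9693 m/s


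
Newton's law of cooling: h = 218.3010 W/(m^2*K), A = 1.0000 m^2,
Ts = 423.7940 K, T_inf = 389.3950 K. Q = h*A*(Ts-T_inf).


dT = 34.3990 K
Q = 218.3010 * 1.0000 * 34.3990 = 7509.3361 W

7509.3361 W


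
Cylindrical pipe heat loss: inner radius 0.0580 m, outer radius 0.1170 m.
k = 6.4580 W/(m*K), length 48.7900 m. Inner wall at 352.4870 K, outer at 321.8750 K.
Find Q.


dT = 30.6120 K
ln(ro/ri) = 0.7017
Q = 2*pi*6.4580*48.7900*30.6120 / 0.7017 = 86363.4168 W

86363.4168 W


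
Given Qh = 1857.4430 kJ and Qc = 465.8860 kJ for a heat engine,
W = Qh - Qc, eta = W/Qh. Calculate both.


W = 1857.4430 - 465.8860 = 1391.5570 kJ
eta = 1391.5570 / 1857.4430 = 0.7492 = 74.9179%

W = 1391.5570 kJ, eta = 74.9179%


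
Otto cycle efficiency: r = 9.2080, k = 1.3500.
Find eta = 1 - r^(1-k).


r^(k-1) = 2.1750
eta = 1 - 1/2.1750 = 0.5402 = 54.0228%

54.0228%


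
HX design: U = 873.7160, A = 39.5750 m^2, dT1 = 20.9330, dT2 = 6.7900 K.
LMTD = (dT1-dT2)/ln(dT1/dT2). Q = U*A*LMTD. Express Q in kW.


LMTD = 12.5618 K
Q = 873.7160 * 39.5750 * 12.5618 = 434352.3978 W = 434.3524 kW

434.3524 kW


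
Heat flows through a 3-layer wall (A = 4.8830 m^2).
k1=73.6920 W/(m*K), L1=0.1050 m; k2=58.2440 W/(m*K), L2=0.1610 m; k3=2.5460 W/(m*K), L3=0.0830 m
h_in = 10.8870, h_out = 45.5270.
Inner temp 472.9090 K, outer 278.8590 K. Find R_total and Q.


R_conv_in = 1/(10.8870*4.8830) = 0.0188
R_1 = 0.1050/(73.6920*4.8830) = 0.0003
R_2 = 0.1610/(58.2440*4.8830) = 0.0006
R_3 = 0.0830/(2.5460*4.8830) = 0.0067
R_conv_out = 1/(45.5270*4.8830) = 0.0045
R_total = 0.0308 K/W
Q = 194.0500 / 0.0308 = 6291.5190 W

R_total = 0.0308 K/W, Q = 6291.5190 W


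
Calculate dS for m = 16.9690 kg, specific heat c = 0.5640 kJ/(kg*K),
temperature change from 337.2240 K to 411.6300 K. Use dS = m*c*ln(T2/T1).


T2/T1 = 1.2206
ln(T2/T1) = 0.1994
dS = 16.9690 * 0.5640 * 0.1994 = 1.9081 kJ/K

1.9081 kJ/K


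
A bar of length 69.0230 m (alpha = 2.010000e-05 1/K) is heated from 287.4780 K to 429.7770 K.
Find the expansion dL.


dT = 142.2990 K
dL = 2.010000e-05 * 69.0230 * 142.2990 = 0.197420 m
L_final = 69.220420 m

dL = 0.197420 m


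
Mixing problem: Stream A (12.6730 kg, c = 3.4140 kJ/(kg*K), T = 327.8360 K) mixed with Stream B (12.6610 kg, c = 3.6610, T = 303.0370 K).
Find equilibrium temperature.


num = 28230.3755
den = 89.6175
Tf = 315.0095 K

315.0095 K


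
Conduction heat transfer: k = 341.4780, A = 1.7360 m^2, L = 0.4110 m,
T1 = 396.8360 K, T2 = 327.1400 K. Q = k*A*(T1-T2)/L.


dT = 69.6960 K
Q = 341.4780 * 1.7360 * 69.6960 / 0.4110 = 100526.0185 W

100526.0185 W


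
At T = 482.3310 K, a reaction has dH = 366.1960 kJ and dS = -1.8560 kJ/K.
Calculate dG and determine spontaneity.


T*dS = 482.3310 * -1.8560 = -895.2063 kJ
dG = 366.1960 + 895.2063 = 1261.4023 kJ (non-spontaneous)

dG = 1261.4023 kJ, non-spontaneous


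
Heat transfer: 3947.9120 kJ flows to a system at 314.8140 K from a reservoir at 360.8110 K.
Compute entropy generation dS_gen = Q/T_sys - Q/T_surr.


dS_sys = 3947.9120/314.8140 = 12.5405 kJ/K
dS_surr = -3947.9120/360.8110 = -10.9418 kJ/K
dS_gen = 12.5405 - 10.9418 = 1.5987 kJ/K (irreversible)

dS_gen = 1.5987 kJ/K, irreversible


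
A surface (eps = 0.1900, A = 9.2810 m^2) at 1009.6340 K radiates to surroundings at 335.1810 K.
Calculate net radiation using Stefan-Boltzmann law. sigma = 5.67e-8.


T^4 = 1.0391e+12
Tsurr^4 = 1.2622e+10
Q = 0.1900 * 5.67e-8 * 9.2810 * 1.0265e+12 = 102631.2728 W

102631.2728 W


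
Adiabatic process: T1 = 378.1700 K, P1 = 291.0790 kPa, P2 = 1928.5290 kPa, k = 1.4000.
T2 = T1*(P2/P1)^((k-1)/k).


(k-1)/k = 0.2857
(P2/P1)^exp = 1.7165
T2 = 378.1700 * 1.7165 = 649.1126 K

649.1126 K


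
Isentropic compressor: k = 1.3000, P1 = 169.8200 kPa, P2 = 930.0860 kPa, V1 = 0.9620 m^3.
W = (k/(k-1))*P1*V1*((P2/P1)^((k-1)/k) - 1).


(k-1)/k = 0.2308
(P2/P1)^exp = 1.4806
W = 4.3333 * 169.8200 * 0.9620 * (1.4806 - 1) = 340.2115 kJ

340.2115 kJ


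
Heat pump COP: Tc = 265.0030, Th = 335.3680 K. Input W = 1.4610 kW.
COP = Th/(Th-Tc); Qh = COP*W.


COP = 335.3680 / 70.3650 = 4.7661
Qh = 4.7661 * 1.4610 = 6.9633 kW

COP = 4.7661, Qh = 6.9633 kW


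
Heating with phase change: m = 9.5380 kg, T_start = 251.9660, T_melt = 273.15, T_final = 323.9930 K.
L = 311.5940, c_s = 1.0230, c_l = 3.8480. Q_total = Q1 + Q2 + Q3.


Q1 (sensible, solid) = 9.5380 * 1.0230 * 21.1840 = 206.7002 kJ
Q2 (latent) = 9.5380 * 311.5940 = 2971.9836 kJ
Q3 (sensible, liquid) = 9.5380 * 3.8480 * 50.8430 = 1866.0512 kJ
Q_total = 5044.7350 kJ

5044.7350 kJ


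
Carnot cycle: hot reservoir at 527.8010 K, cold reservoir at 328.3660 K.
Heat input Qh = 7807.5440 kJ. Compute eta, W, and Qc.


eta = 1 - 328.3660/527.8010 = 0.3779
W = 0.3779 * 7807.5440 = 2950.1603 kJ
Qc = 7807.5440 - 2950.1603 = 4857.3837 kJ

eta = 37.7860%, W = 2950.1603 kJ, Qc = 4857.3837 kJ


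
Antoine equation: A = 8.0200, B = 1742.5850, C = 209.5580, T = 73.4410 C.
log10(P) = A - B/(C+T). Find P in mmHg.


C+T = 282.9990
B/(C+T) = 6.1576
log10(P) = 8.0200 - 6.1576 = 1.8624
P = 10^1.8624 = 72.8508 mmHg

72.8508 mmHg


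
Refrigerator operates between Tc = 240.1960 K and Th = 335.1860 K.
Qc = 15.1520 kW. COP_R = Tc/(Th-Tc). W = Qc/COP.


COP = 240.1960 / 94.9900 = 2.5286
W = 15.1520 / 2.5286 = 5.9921 kW

COP = 2.5286, W = 5.9921 kW


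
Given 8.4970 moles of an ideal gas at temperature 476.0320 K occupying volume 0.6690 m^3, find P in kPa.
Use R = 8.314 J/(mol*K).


P = nRT/V = 8.4970 * 8.314 * 476.0320 / 0.6690
= 33628.8322 / 0.6690 = 50267.3127 Pa = 50.2673 kPa

50.2673 kPa


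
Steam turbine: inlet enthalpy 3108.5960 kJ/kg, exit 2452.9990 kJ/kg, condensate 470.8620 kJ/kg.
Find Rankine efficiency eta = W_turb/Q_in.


W = 655.5970 kJ/kg
Q_in = 2637.7340 kJ/kg
eta = 0.2485 = 24.8546%

eta = 24.8546%


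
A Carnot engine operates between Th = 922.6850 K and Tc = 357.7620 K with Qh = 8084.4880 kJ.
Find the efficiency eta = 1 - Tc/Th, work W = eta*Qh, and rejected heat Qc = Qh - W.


eta = 1 - 357.7620/922.6850 = 0.6123
W = 0.6123 * 8084.4880 = 4949.8076 kJ
Qc = 8084.4880 - 4949.8076 = 3134.6804 kJ

eta = 61.2260%, W = 4949.8076 kJ, Qc = 3134.6804 kJ


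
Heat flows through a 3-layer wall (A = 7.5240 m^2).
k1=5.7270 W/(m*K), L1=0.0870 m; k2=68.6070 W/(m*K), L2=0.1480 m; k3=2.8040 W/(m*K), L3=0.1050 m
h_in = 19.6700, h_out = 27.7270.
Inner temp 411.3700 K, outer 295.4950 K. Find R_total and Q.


R_conv_in = 1/(19.6700*7.5240) = 0.0068
R_1 = 0.0870/(5.7270*7.5240) = 0.0020
R_2 = 0.1480/(68.6070*7.5240) = 0.0003
R_3 = 0.1050/(2.8040*7.5240) = 0.0050
R_conv_out = 1/(27.7270*7.5240) = 0.0048
R_total = 0.0188 K/W
Q = 115.8750 / 0.0188 = 6152.7552 W

R_total = 0.0188 K/W, Q = 6152.7552 W


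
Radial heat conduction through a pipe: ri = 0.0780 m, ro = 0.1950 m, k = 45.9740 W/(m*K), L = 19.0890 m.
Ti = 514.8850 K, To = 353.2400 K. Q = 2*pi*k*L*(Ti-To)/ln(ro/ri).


dT = 161.6450 K
ln(ro/ri) = 0.9163
Q = 2*pi*45.9740*19.0890*161.6450 / 0.9163 = 972756.8990 W

972756.8990 W


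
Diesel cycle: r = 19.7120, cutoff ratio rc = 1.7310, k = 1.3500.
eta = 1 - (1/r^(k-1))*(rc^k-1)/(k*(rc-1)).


r^(k-1) = 2.8389
rc^k = 2.0975
eta = 0.6083 = 60.8262%

60.8262%


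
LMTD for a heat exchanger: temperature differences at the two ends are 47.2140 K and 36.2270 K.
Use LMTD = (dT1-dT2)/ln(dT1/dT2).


dT1/dT2 = 1.3033
ln(dT1/dT2) = 0.2649
LMTD = 10.9870 / 0.2649 = 41.4783 K

41.4783 K


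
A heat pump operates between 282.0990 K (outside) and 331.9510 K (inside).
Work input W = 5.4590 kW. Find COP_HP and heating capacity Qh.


COP = 331.9510 / 49.8520 = 6.6587
Qh = 6.6587 * 5.4590 = 36.3500 kW

COP = 6.6587, Qh = 36.3500 kW


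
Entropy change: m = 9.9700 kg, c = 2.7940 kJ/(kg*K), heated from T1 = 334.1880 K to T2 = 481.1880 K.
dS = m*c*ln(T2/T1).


T2/T1 = 1.4399
ln(T2/T1) = 0.3646
dS = 9.9700 * 2.7940 * 0.3646 = 10.1551 kJ/K

10.1551 kJ/K


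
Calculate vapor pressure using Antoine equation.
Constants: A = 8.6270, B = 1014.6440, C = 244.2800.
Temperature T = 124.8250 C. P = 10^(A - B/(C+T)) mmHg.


C+T = 369.1050
B/(C+T) = 2.7489
log10(P) = 8.6270 - 2.7489 = 5.8781
P = 10^5.8781 = 755213.0378 mmHg

755213.0378 mmHg


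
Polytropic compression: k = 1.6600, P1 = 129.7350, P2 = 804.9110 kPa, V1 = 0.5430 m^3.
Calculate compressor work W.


(k-1)/k = 0.3976
(P2/P1)^exp = 2.0662
W = 2.5152 * 129.7350 * 0.5430 * (2.0662 - 1) = 188.9069 kJ

188.9069 kJ


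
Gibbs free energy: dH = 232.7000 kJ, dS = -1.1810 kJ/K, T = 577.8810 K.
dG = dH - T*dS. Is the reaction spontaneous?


T*dS = 577.8810 * -1.1810 = -682.4775 kJ
dG = 232.7000 + 682.4775 = 915.1775 kJ (non-spontaneous)

dG = 915.1775 kJ, non-spontaneous


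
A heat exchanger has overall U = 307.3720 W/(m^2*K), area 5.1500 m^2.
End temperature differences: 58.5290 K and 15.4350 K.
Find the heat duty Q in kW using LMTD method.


LMTD = 32.3314 K
Q = 307.3720 * 5.1500 * 32.3314 = 51179.4668 W = 51.1795 kW

51.1795 kW


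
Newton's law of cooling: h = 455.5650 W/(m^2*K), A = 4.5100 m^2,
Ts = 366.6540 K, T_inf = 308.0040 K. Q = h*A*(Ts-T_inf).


dT = 58.6500 K
Q = 455.5650 * 4.5100 * 58.6500 = 120502.1815 W

120502.1815 W


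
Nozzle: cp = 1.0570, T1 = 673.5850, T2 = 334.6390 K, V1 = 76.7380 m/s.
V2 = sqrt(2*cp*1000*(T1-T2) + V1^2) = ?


dT = 338.9460 K
2*cp*1000*dT = 716531.8440
V1^2 = 5888.7206
V2 = sqrt(722420.5646) = 849.9533 m/s

849.9533 m/s


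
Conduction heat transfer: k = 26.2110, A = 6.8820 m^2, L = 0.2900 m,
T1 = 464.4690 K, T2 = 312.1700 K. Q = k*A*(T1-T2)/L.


dT = 152.2990 K
Q = 26.2110 * 6.8820 * 152.2990 / 0.2900 = 94732.1322 W

94732.1322 W


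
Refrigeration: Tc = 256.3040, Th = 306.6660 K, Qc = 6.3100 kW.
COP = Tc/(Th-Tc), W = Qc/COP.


COP = 256.3040 / 50.3620 = 5.0892
W = 6.3100 / 5.0892 = 1.2399 kW

COP = 5.0892, W = 1.2399 kW


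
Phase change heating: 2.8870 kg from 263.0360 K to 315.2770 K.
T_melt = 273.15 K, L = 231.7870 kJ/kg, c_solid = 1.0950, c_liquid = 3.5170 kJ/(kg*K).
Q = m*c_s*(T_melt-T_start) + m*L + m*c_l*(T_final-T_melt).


Q1 (sensible, solid) = 2.8870 * 1.0950 * 10.1140 = 31.9730 kJ
Q2 (latent) = 2.8870 * 231.7870 = 669.1691 kJ
Q3 (sensible, liquid) = 2.8870 * 3.5170 * 42.1270 = 427.7398 kJ
Q_total = 1128.8819 kJ

1128.8819 kJ


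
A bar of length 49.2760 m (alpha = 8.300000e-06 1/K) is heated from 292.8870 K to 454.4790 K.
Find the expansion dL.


dT = 161.5920 K
dL = 8.300000e-06 * 49.2760 * 161.5920 = 0.066090 m
L_final = 49.342090 m

dL = 0.066090 m


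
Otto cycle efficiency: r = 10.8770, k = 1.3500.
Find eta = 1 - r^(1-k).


r^(k-1) = 2.3056
eta = 1 - 1/2.3056 = 0.5663 = 56.6268%

56.6268%


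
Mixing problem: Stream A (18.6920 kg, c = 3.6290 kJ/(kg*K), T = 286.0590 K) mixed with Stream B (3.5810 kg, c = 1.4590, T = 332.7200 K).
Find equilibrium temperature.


num = 21142.6720
den = 73.0579
Tf = 289.3959 K

289.3959 K


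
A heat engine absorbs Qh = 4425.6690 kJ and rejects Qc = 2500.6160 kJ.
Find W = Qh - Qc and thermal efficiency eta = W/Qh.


W = 4425.6690 - 2500.6160 = 1925.0530 kJ
eta = 1925.0530 / 4425.6690 = 0.4350 = 43.4974%

W = 1925.0530 kJ, eta = 43.4974%


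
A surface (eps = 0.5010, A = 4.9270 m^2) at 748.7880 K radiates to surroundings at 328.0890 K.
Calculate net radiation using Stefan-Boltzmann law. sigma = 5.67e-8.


T^4 = 3.1437e+11
Tsurr^4 = 1.1587e+10
Q = 0.5010 * 5.67e-8 * 4.9270 * 3.0278e+11 = 42376.9011 W

42376.9011 W


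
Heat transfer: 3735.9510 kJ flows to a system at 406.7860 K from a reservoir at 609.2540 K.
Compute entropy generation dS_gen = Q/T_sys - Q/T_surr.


dS_sys = 3735.9510/406.7860 = 9.1841 kJ/K
dS_surr = -3735.9510/609.2540 = -6.1320 kJ/K
dS_gen = 9.1841 - 6.1320 = 3.0521 kJ/K (irreversible)

dS_gen = 3.0521 kJ/K, irreversible


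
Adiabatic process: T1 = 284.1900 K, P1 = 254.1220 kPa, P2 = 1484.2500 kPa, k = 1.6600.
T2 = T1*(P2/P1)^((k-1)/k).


(k-1)/k = 0.3976
(P2/P1)^exp = 2.0172
T2 = 284.1900 * 2.0172 = 573.2549 K

573.2549 K


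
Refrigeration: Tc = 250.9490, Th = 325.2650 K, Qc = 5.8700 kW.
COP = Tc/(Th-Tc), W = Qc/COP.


COP = 250.9490 / 74.3160 = 3.3768
W = 5.8700 / 3.3768 = 1.7383 kW

COP = 3.3768, W = 1.7383 kW


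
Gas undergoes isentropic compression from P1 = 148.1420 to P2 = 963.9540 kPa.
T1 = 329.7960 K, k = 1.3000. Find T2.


(k-1)/k = 0.2308
(P2/P1)^exp = 1.5406
T2 = 329.7960 * 1.5406 = 508.0986 K

508.0986 K


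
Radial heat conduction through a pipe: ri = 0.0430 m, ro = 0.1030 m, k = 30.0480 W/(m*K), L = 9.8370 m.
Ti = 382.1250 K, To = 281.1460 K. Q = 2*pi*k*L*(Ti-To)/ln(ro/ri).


dT = 100.9790 K
ln(ro/ri) = 0.8735
Q = 2*pi*30.0480*9.8370*100.9790 / 0.8735 = 214690.0473 W

214690.0473 W


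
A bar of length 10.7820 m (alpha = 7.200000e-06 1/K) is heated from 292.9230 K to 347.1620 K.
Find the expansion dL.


dT = 54.2390 K
dL = 7.200000e-06 * 10.7820 * 54.2390 = 0.004211 m
L_final = 10.786211 m

dL = 0.004211 m


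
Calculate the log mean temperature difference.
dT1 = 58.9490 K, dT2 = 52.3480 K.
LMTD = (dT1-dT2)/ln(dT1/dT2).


dT1/dT2 = 1.1261
ln(dT1/dT2) = 0.1188
LMTD = 6.6010 / 0.1188 = 55.5832 K

55.5832 K


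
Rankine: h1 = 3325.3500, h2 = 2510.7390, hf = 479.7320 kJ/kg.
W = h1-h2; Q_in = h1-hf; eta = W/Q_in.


W = 814.6110 kJ/kg
Q_in = 2845.6180 kJ/kg
eta = 0.2863 = 28.6269%

eta = 28.6269%


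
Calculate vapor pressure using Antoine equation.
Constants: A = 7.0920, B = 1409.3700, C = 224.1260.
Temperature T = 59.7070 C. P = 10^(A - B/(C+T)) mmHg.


C+T = 283.8330
B/(C+T) = 4.9655
log10(P) = 7.0920 - 4.9655 = 2.1265
P = 10^2.1265 = 133.8165 mmHg

133.8165 mmHg


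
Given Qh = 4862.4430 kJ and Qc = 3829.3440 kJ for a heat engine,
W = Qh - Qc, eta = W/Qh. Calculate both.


W = 4862.4430 - 3829.3440 = 1033.0990 kJ
eta = 1033.0990 / 4862.4430 = 0.2125 = 21.2465%

W = 1033.0990 kJ, eta = 21.2465%


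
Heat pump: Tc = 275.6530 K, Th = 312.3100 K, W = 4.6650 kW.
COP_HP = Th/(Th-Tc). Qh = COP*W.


COP = 312.3100 / 36.6570 = 8.5198
Qh = 8.5198 * 4.6650 = 39.7448 kW

COP = 8.5198, Qh = 39.7448 kW


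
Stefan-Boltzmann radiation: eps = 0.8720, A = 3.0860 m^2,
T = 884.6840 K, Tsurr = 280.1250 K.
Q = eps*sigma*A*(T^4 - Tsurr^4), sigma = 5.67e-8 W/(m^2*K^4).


T^4 = 6.1257e+11
Tsurr^4 = 6.1575e+09
Q = 0.8720 * 5.67e-8 * 3.0860 * 6.0641e+11 = 92525.3031 W

92525.3031 W


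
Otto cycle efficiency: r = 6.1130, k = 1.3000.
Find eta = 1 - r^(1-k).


r^(k-1) = 1.7214
eta = 1 - 1/1.7214 = 0.4191 = 41.9070%

41.9070%


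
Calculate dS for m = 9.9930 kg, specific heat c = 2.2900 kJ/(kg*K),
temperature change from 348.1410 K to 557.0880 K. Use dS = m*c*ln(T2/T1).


T2/T1 = 1.6002
ln(T2/T1) = 0.4701
dS = 9.9930 * 2.2900 * 0.4701 = 10.7581 kJ/K

10.7581 kJ/K


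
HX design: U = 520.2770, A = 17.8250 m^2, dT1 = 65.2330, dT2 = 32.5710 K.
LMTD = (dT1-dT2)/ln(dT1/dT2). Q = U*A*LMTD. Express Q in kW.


LMTD = 47.0266 K
Q = 520.2770 * 17.8250 * 47.0266 = 436121.7092 W = 436.1217 kW

436.1217 kW


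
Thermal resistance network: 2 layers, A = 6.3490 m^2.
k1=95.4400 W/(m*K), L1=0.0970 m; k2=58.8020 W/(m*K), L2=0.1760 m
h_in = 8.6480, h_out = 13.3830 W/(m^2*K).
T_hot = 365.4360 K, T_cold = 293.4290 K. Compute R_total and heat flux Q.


R_conv_in = 1/(8.6480*6.3490) = 0.0182
R_1 = 0.0970/(95.4400*6.3490) = 0.0002
R_2 = 0.1760/(58.8020*6.3490) = 0.0005
R_conv_out = 1/(13.3830*6.3490) = 0.0118
R_total = 0.0306 K/W
Q = 72.0070 / 0.0306 = 2352.1363 W

R_total = 0.0306 K/W, Q = 2352.1363 W


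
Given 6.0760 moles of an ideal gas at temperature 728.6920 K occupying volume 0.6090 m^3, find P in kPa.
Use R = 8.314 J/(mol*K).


P = nRT/V = 6.0760 * 8.314 * 728.6920 / 0.6090
= 36810.5060 / 0.6090 = 60444.1806 Pa = 60.4442 kPa

60.4442 kPa


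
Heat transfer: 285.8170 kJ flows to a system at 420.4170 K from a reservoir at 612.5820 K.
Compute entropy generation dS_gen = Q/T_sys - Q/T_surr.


dS_sys = 285.8170/420.4170 = 0.6798 kJ/K
dS_surr = -285.8170/612.5820 = -0.4666 kJ/K
dS_gen = 0.6798 - 0.4666 = 0.2133 kJ/K (irreversible)

dS_gen = 0.2133 kJ/K, irreversible


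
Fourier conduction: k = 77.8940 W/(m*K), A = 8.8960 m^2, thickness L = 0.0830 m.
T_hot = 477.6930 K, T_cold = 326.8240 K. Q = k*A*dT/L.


dT = 150.8690 K
Q = 77.8940 * 8.8960 * 150.8690 / 0.0830 = 1259565.3353 W

1259565.3353 W


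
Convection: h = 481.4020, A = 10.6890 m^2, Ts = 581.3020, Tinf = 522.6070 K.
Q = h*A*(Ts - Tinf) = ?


dT = 58.6950 K
Q = 481.4020 * 10.6890 * 58.6950 = 302027.2124 W

302027.2124 W


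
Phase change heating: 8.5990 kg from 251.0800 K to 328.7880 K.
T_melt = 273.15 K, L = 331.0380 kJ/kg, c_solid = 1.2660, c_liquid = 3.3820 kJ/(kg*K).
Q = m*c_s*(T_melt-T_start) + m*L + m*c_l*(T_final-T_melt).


Q1 (sensible, solid) = 8.5990 * 1.2660 * 22.0700 = 240.2614 kJ
Q2 (latent) = 8.5990 * 331.0380 = 2846.5958 kJ
Q3 (sensible, liquid) = 8.5990 * 3.3820 * 55.6380 = 1618.0542 kJ
Q_total = 4704.9113 kJ

4704.9113 kJ


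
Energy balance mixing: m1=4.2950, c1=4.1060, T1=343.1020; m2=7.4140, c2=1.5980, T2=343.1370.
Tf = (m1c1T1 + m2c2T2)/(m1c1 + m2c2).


num = 10116.0367
den = 29.4828
Tf = 343.1161 K

343.1161 K


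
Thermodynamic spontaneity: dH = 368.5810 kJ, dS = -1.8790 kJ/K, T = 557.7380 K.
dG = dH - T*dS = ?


T*dS = 557.7380 * -1.8790 = -1047.9897 kJ
dG = 368.5810 + 1047.9897 = 1416.5707 kJ (non-spontaneous)

dG = 1416.5707 kJ, non-spontaneous


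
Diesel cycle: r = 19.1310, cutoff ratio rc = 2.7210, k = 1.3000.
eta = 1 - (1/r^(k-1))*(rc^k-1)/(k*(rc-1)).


r^(k-1) = 2.4239
rc^k = 3.6741
eta = 0.5069 = 50.6909%

50.6909%


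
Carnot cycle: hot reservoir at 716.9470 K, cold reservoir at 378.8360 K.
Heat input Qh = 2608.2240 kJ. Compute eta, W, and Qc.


eta = 1 - 378.8360/716.9470 = 0.4716
W = 0.4716 * 2608.2240 = 1230.0341 kJ
Qc = 2608.2240 - 1230.0341 = 1378.1899 kJ

eta = 47.1598%, W = 1230.0341 kJ, Qc = 1378.1899 kJ


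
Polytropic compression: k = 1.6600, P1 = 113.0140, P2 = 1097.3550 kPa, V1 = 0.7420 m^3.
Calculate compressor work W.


(k-1)/k = 0.3976
(P2/P1)^exp = 2.4689
W = 2.5152 * 113.0140 * 0.7420 * (2.4689 - 1) = 309.8123 kJ

309.8123 kJ


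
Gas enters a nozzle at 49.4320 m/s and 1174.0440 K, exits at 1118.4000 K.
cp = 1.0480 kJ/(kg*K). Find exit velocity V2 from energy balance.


dT = 55.6440 K
2*cp*1000*dT = 116629.8240
V1^2 = 2443.5226
V2 = sqrt(119073.3466) = 345.0701 m/s

345.0701 m/s


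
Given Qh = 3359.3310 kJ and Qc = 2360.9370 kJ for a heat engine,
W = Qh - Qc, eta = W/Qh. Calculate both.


W = 3359.3310 - 2360.9370 = 998.3940 kJ
eta = 998.3940 / 3359.3310 = 0.2972 = 29.7200%

W = 998.3940 kJ, eta = 29.7200%


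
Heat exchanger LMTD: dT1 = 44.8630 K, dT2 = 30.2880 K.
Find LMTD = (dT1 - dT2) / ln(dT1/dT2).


dT1/dT2 = 1.4812
ln(dT1/dT2) = 0.3929
LMTD = 14.5750 / 0.3929 = 37.0996 K

37.0996 K


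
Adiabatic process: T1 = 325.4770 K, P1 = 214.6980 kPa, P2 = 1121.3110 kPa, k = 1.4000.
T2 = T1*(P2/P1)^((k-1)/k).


(k-1)/k = 0.2857
(P2/P1)^exp = 1.6037
T2 = 325.4770 * 1.6037 = 521.9562 K

521.9562 K


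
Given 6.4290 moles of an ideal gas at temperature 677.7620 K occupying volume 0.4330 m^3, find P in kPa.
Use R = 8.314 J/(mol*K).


P = nRT/V = 6.4290 * 8.314 * 677.7620 / 0.4330
= 36226.8574 / 0.4330 = 83664.7977 Pa = 83.6648 kPa

83.6648 kPa


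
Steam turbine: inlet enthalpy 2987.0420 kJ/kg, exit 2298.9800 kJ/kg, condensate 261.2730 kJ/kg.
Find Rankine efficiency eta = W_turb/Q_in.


W = 688.0620 kJ/kg
Q_in = 2725.7690 kJ/kg
eta = 0.2524 = 25.2429%

eta = 25.2429%


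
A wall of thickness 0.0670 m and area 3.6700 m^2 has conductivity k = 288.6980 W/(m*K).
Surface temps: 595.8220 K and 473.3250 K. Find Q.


dT = 122.4970 K
Q = 288.6980 * 3.6700 * 122.4970 / 0.0670 = 1937137.6834 W

1937137.6834 W


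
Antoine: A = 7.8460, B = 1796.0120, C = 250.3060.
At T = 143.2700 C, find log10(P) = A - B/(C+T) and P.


C+T = 393.5760
B/(C+T) = 4.5633
log10(P) = 7.8460 - 4.5633 = 3.2827
P = 10^3.2827 = 1917.2694 mmHg

1917.2694 mmHg


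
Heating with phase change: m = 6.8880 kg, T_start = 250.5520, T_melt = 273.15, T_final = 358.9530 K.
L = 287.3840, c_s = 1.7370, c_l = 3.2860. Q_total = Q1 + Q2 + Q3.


Q1 (sensible, solid) = 6.8880 * 1.7370 * 22.5980 = 270.3728 kJ
Q2 (latent) = 6.8880 * 287.3840 = 1979.5010 kJ
Q3 (sensible, liquid) = 6.8880 * 3.2860 * 85.8030 = 1942.0624 kJ
Q_total = 4191.9361 kJ

4191.9361 kJ


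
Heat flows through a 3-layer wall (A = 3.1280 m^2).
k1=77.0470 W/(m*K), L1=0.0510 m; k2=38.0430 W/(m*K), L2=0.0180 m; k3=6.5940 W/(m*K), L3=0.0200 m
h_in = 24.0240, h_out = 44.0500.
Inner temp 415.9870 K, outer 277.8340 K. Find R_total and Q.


R_conv_in = 1/(24.0240*3.1280) = 0.0133
R_1 = 0.0510/(77.0470*3.1280) = 0.0002
R_2 = 0.0180/(38.0430*3.1280) = 0.0002
R_3 = 0.0200/(6.5940*3.1280) = 0.0010
R_conv_out = 1/(44.0500*3.1280) = 0.0073
R_total = 0.0219 K/W
Q = 138.1530 / 0.0219 = 6309.1427 W

R_total = 0.0219 K/W, Q = 6309.1427 W


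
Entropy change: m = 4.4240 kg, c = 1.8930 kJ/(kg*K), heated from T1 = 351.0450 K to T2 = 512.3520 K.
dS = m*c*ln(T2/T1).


T2/T1 = 1.4595
ln(T2/T1) = 0.3781
dS = 4.4240 * 1.8930 * 0.3781 = 3.1664 kJ/K

3.1664 kJ/K


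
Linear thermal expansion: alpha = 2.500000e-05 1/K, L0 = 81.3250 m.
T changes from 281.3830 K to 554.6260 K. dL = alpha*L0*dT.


dT = 273.2430 K
dL = 2.500000e-05 * 81.3250 * 273.2430 = 0.555537 m
L_final = 81.880537 m

dL = 0.555537 m


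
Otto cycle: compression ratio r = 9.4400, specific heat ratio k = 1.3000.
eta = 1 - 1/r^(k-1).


r^(k-1) = 1.9611
eta = 1 - 1/1.9611 = 0.4901 = 49.0073%

49.0073%


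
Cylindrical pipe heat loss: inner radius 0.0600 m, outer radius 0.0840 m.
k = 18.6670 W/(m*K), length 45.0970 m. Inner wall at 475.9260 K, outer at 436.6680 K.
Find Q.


dT = 39.2580 K
ln(ro/ri) = 0.3365
Q = 2*pi*18.6670*45.0970*39.2580 / 0.3365 = 617136.1454 W

617136.1454 W


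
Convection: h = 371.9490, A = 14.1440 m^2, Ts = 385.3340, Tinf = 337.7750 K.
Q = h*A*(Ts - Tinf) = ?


dT = 47.5590 K
Q = 371.9490 * 14.1440 * 47.5590 = 250200.6061 W

250200.6061 W


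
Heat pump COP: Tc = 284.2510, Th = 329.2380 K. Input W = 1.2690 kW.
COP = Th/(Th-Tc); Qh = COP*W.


COP = 329.2380 / 44.9870 = 7.3185
Qh = 7.3185 * 1.2690 = 9.2872 kW

COP = 7.3185, Qh = 9.2872 kW


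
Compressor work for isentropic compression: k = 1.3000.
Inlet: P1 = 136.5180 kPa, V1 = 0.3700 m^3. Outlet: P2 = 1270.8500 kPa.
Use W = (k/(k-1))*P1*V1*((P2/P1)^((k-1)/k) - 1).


(k-1)/k = 0.2308
(P2/P1)^exp = 1.6734
W = 4.3333 * 136.5180 * 0.3700 * (1.6734 - 1) = 147.3910 kJ

147.3910 kJ


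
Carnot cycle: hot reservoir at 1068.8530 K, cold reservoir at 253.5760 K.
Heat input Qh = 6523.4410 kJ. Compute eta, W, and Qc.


eta = 1 - 253.5760/1068.8530 = 0.7628
W = 0.7628 * 6523.4410 = 4975.8118 kJ
Qc = 6523.4410 - 4975.8118 = 1547.6292 kJ

eta = 76.2759%, W = 4975.8118 kJ, Qc = 1547.6292 kJ


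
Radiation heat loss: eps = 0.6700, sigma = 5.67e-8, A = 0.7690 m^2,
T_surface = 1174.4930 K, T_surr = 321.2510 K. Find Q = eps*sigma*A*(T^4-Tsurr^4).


T^4 = 1.9028e+12
Tsurr^4 = 1.0651e+10
Q = 0.6700 * 5.67e-8 * 0.7690 * 1.8922e+12 = 55277.4805 W

55277.4805 W


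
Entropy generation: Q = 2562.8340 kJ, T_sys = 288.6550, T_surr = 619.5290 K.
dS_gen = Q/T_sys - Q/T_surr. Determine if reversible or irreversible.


dS_sys = 2562.8340/288.6550 = 8.8785 kJ/K
dS_surr = -2562.8340/619.5290 = -4.1367 kJ/K
dS_gen = 8.8785 - 4.1367 = 4.7418 kJ/K (irreversible)

dS_gen = 4.7418 kJ/K, irreversible


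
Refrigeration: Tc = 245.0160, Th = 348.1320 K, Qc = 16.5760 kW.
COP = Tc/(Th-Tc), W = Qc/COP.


COP = 245.0160 / 103.1160 = 2.3761
W = 16.5760 / 2.3761 = 6.9761 kW

COP = 2.3761, W = 6.9761 kW


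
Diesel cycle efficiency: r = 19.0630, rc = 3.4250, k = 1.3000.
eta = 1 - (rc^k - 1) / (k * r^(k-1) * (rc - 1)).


r^(k-1) = 2.4213
rc^k = 4.9552
eta = 0.4819 = 48.1853%

48.1853%


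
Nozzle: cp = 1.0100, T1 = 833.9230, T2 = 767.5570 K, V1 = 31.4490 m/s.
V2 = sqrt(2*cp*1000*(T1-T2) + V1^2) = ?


dT = 66.3660 K
2*cp*1000*dT = 134059.3200
V1^2 = 989.0396
V2 = sqrt(135048.3596) = 367.4893 m/s

367.4893 m/s


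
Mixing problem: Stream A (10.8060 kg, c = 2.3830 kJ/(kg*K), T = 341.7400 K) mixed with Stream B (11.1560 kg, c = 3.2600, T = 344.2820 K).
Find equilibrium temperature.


num = 21321.0841
den = 62.1193
Tf = 343.2282 K

343.2282 K


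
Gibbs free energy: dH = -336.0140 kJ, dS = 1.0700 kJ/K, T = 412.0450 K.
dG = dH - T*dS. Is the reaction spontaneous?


T*dS = 412.0450 * 1.0700 = 440.8882 kJ
dG = -336.0140 - 440.8882 = -776.9022 kJ (spontaneous)

dG = -776.9022 kJ, spontaneous


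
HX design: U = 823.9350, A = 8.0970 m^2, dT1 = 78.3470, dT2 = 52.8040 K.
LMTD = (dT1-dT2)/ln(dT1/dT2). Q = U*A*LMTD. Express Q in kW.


LMTD = 64.7378 K
Q = 823.9350 * 8.0970 * 64.7378 = 431891.9732 W = 431.8920 kW

431.8920 kW


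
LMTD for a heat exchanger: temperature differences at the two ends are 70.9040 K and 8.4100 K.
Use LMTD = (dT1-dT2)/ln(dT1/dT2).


dT1/dT2 = 8.4309
ln(dT1/dT2) = 2.1319
LMTD = 62.4940 / 2.1319 = 29.3137 K

29.3137 K


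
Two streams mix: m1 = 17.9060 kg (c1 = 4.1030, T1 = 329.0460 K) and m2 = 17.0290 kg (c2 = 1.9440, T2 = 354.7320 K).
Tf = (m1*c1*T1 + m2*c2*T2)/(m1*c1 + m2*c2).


num = 35917.6377
den = 106.5727
Tf = 337.0248 K

337.0248 K


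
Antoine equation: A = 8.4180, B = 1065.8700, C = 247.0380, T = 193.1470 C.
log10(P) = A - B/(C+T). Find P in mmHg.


C+T = 440.1850
B/(C+T) = 2.4214
log10(P) = 8.4180 - 2.4214 = 5.9966
P = 10^5.9966 = 992170.4226 mmHg

992170.4226 mmHg


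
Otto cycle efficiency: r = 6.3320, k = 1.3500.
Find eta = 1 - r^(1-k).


r^(k-1) = 1.9078
eta = 1 - 1/1.9078 = 0.4758 = 47.5844%

47.5844%


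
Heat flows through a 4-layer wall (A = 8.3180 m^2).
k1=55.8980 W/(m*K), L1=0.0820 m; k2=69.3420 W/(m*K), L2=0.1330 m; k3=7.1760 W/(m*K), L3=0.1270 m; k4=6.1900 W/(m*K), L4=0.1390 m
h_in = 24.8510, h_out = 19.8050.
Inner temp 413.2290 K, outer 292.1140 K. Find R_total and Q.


R_conv_in = 1/(24.8510*8.3180) = 0.0048
R_1 = 0.0820/(55.8980*8.3180) = 0.0002
R_2 = 0.1330/(69.3420*8.3180) = 0.0002
R_3 = 0.1270/(7.1760*8.3180) = 0.0021
R_4 = 0.1390/(6.1900*8.3180) = 0.0027
R_conv_out = 1/(19.8050*8.3180) = 0.0061
R_total = 0.0161 K/W
Q = 121.1150 / 0.0161 = 7503.0184 W

R_total = 0.0161 K/W, Q = 7503.0184 W


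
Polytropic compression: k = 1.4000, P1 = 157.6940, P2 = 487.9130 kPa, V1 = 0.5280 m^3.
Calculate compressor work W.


(k-1)/k = 0.2857
(P2/P1)^exp = 1.3809
W = 3.5000 * 157.6940 * 0.5280 * (1.3809 - 1) = 110.9906 kJ

110.9906 kJ


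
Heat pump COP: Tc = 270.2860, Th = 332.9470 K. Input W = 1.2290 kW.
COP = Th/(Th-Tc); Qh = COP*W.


COP = 332.9470 / 62.6610 = 5.3135
Qh = 5.3135 * 1.2290 = 6.5302 kW

COP = 5.3135, Qh = 6.5302 kW


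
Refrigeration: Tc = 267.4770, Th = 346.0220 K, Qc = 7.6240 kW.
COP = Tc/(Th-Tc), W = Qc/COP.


COP = 267.4770 / 78.5450 = 3.4054
W = 7.6240 / 3.4054 = 2.2388 kW

COP = 3.4054, W = 2.2388 kW


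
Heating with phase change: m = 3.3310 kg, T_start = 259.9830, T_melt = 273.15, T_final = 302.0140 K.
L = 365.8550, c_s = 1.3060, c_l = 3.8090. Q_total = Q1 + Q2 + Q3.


Q1 (sensible, solid) = 3.3310 * 1.3060 * 13.1670 = 57.2802 kJ
Q2 (latent) = 3.3310 * 365.8550 = 1218.6630 kJ
Q3 (sensible, liquid) = 3.3310 * 3.8090 * 28.8640 = 366.2201 kJ
Q_total = 1642.1633 kJ

1642.1633 kJ


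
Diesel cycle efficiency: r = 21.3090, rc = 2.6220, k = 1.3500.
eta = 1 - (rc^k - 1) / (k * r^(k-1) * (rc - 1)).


r^(k-1) = 2.9174
rc^k = 3.6741
eta = 0.5814 = 58.1399%

58.1399%


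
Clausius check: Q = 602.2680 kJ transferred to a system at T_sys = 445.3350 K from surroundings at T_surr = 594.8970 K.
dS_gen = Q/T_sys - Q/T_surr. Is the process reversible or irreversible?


dS_sys = 602.2680/445.3350 = 1.3524 kJ/K
dS_surr = -602.2680/594.8970 = -1.0124 kJ/K
dS_gen = 1.3524 - 1.0124 = 0.3400 kJ/K (irreversible)

dS_gen = 0.3400 kJ/K, irreversible


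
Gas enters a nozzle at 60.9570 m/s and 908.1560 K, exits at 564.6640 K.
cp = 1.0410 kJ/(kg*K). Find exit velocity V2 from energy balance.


dT = 343.4920 K
2*cp*1000*dT = 715150.3440
V1^2 = 3715.7558
V2 = sqrt(718866.0998) = 847.8597 m/s

847.8597 m/s


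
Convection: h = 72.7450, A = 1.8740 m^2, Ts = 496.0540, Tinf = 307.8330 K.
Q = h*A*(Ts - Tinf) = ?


dT = 188.2210 K
Q = 72.7450 * 1.8740 * 188.2210 = 25659.0641 W

25659.0641 W


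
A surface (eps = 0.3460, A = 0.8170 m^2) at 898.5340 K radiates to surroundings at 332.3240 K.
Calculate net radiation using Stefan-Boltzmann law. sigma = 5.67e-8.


T^4 = 6.5184e+11
Tsurr^4 = 1.2197e+10
Q = 0.3460 * 5.67e-8 * 0.8170 * 6.3964e+11 = 10252.1743 W

10252.1743 W


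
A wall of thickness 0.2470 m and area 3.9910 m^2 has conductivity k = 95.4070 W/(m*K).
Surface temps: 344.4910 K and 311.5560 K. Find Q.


dT = 32.9350 K
Q = 95.4070 * 3.9910 * 32.9350 / 0.2470 = 50771.8142 W

50771.8142 W


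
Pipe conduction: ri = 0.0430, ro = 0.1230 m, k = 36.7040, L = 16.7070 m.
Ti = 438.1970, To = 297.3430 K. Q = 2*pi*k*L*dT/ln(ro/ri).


dT = 140.8540 K
ln(ro/ri) = 1.0510
Q = 2*pi*36.7040*16.7070*140.8540 / 1.0510 = 516374.4179 W

516374.4179 W


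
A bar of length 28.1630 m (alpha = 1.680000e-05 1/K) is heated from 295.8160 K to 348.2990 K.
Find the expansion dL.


dT = 52.4830 K
dL = 1.680000e-05 * 28.1630 * 52.4830 = 0.024832 m
L_final = 28.187832 m

dL = 0.024832 m


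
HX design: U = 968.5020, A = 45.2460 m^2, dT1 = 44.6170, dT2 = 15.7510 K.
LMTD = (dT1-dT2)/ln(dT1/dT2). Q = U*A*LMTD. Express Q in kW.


LMTD = 27.7235 K
Q = 968.5020 * 45.2460 * 27.7235 = 1214866.4321 W = 1214.8664 kW

1214.8664 kW


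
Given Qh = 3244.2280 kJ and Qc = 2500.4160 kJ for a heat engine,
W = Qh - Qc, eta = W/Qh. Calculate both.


W = 3244.2280 - 2500.4160 = 743.8120 kJ
eta = 743.8120 / 3244.2280 = 0.2293 = 22.9272%

W = 743.8120 kJ, eta = 22.9272%


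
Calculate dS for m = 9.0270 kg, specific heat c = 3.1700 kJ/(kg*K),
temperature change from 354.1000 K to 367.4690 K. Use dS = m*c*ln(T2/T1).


T2/T1 = 1.0378
ln(T2/T1) = 0.0371
dS = 9.0270 * 3.1700 * 0.0371 = 1.0605 kJ/K

1.0605 kJ/K


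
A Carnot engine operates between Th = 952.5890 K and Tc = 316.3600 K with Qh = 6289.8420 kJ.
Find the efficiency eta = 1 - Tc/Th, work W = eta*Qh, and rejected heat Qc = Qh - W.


eta = 1 - 316.3600/952.5890 = 0.6679
W = 0.6679 * 6289.8420 = 4200.9512 kJ
Qc = 6289.8420 - 4200.9512 = 2088.8908 kJ

eta = 66.7895%, W = 4200.9512 kJ, Qc = 2088.8908 kJ


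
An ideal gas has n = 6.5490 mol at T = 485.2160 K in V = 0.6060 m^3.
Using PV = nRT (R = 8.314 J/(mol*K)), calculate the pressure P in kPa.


P = nRT/V = 6.5490 * 8.314 * 485.2160 / 0.6060
= 26419.2281 / 0.6060 = 43596.0859 Pa = 43.5961 kPa

43.5961 kPa


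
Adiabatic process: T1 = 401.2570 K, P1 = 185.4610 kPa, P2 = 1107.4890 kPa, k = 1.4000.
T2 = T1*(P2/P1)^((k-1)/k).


(k-1)/k = 0.2857
(P2/P1)^exp = 1.6662
T2 = 401.2570 * 1.6662 = 668.5928 K

668.5928 K


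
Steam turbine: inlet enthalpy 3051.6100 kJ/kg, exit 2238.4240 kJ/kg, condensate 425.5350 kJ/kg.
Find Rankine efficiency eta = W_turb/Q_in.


W = 813.1860 kJ/kg
Q_in = 2626.0750 kJ/kg
eta = 0.3097 = 30.9658%

eta = 30.9658%


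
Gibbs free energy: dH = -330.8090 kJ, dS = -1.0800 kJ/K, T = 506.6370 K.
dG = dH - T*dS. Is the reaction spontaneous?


T*dS = 506.6370 * -1.0800 = -547.1680 kJ
dG = -330.8090 + 547.1680 = 216.3590 kJ (non-spontaneous)

dG = 216.3590 kJ, non-spontaneous


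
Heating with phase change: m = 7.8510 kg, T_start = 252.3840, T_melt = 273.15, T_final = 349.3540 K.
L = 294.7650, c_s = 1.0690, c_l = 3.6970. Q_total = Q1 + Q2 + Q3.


Q1 (sensible, solid) = 7.8510 * 1.0690 * 20.7660 = 174.2832 kJ
Q2 (latent) = 7.8510 * 294.7650 = 2314.2000 kJ
Q3 (sensible, liquid) = 7.8510 * 3.6970 * 76.2040 = 2211.8323 kJ
Q_total = 4700.3155 kJ

4700.3155 kJ


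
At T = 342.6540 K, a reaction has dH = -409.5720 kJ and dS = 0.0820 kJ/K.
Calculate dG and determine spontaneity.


T*dS = 342.6540 * 0.0820 = 28.0976 kJ
dG = -409.5720 - 28.0976 = -437.6696 kJ (spontaneous)

dG = -437.6696 kJ, spontaneous


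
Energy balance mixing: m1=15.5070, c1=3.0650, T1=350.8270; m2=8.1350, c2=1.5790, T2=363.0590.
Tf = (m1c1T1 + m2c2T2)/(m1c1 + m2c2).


num = 21337.9935
den = 60.3741
Tf = 353.4295 K

353.4295 K


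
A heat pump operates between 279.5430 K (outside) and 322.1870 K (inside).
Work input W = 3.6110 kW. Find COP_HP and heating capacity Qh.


COP = 322.1870 / 42.6440 = 7.5553
Qh = 7.5553 * 3.6110 = 27.2821 kW

COP = 7.5553, Qh = 27.2821 kW


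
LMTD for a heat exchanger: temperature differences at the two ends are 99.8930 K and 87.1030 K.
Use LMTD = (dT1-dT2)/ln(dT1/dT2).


dT1/dT2 = 1.1468
ln(dT1/dT2) = 0.1370
LMTD = 12.7900 / 0.1370 = 93.3520 K

93.3520 K


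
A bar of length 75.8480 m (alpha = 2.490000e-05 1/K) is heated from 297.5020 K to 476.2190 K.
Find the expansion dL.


dT = 178.7170 K
dL = 2.490000e-05 * 75.8480 * 178.7170 = 0.337528 m
L_final = 76.185528 m

dL = 0.337528 m


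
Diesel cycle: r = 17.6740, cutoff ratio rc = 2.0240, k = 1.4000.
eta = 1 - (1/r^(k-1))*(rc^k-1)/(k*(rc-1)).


r^(k-1) = 3.1545
rc^k = 2.6835
eta = 0.6277 = 62.7745%

62.7745%


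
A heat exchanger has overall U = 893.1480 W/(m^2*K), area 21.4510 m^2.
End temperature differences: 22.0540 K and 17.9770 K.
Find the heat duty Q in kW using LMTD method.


LMTD = 19.9461 K
Q = 893.1480 * 21.4510 * 19.9461 = 382145.7492 W = 382.1457 kW

382.1457 kW


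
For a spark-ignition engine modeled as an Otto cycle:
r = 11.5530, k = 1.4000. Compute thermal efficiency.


r^(k-1) = 2.6612
eta = 1 - 1/2.6612 = 0.6242 = 62.4230%

62.4230%


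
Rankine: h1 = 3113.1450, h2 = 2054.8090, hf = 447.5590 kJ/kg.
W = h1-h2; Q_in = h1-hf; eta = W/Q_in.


W = 1058.3360 kJ/kg
Q_in = 2665.5860 kJ/kg
eta = 0.3970 = 39.7037%

eta = 39.7037%


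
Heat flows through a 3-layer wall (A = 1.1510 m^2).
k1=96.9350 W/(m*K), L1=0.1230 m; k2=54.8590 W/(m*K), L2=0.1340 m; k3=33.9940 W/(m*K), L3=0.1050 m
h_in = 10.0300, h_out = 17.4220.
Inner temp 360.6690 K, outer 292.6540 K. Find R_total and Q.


R_conv_in = 1/(10.0300*1.1510) = 0.0866
R_1 = 0.1230/(96.9350*1.1510) = 0.0011
R_2 = 0.1340/(54.8590*1.1510) = 0.0021
R_3 = 0.1050/(33.9940*1.1510) = 0.0027
R_conv_out = 1/(17.4220*1.1510) = 0.0499
R_total = 0.1424 K/W
Q = 68.0150 / 0.1424 = 477.6408 W

R_total = 0.1424 K/W, Q = 477.6408 W


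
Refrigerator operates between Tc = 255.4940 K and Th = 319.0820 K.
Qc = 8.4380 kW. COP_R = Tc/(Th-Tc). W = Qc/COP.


COP = 255.4940 / 63.5880 = 4.0180
W = 8.4380 / 4.0180 = 2.1001 kW

COP = 4.0180, W = 2.1001 kW
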